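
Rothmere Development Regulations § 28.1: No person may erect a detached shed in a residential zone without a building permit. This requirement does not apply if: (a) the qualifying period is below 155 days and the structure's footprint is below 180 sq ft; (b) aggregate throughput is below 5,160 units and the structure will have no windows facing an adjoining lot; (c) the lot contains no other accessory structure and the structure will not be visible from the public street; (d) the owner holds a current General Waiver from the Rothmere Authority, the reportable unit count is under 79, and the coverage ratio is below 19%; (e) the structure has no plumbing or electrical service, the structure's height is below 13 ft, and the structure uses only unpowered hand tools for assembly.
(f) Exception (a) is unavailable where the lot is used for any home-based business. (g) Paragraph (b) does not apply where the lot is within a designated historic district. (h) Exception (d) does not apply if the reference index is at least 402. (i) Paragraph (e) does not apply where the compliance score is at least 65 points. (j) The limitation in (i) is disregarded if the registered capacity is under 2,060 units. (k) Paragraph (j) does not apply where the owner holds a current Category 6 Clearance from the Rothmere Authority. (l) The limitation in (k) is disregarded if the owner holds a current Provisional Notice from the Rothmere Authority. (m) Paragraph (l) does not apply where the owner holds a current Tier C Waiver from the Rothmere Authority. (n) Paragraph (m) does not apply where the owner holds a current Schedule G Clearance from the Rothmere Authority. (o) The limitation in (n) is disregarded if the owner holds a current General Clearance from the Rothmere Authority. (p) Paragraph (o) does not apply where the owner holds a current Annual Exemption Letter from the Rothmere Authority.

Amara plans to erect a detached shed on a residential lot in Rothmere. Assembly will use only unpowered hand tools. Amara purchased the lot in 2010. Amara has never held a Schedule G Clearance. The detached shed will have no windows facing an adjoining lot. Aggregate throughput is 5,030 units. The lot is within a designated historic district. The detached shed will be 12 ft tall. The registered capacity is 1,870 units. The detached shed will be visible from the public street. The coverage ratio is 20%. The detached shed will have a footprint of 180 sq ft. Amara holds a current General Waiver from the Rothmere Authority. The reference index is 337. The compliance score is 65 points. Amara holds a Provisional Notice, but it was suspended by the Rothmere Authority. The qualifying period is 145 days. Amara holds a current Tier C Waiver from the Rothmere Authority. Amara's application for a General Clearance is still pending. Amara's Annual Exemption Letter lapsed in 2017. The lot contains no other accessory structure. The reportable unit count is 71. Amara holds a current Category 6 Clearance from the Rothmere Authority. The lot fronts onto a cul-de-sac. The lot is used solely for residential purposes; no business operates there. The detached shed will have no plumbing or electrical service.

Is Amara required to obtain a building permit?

Yes — Amara must obtain a building permit.

Exception (a) fails — the structure's footprint is 180 sq ft, not below 180 sq ft.
Exception (b)'s conditions are all satisfied: aggregate throughput is 5,030 units, below the 5,160 units limit; no windows face an adjoining lot. But: (g) applies — the lot is in a historic district. So (b) is unavailable.
Exception (c) requires that the structure will not be visible from the public street; but the structure will be visible from the street, so (c) is unavailable.
Exception (d) fails — the coverage ratio is 20%, not below 19%.
All of (e)'s requirements are met (there is no plumbing or electrical service; the structure's height is 12 ft, below the 13 ft limit; assembly uses only hand tools). But: (i) applies — the compliance score is 65 points, meeting the 65 points threshold. (j) applies (the registered capacity is 1,870 units, under the 2,060 units limit), but is overridden by (k): (k) operates against (j): a current Category 6 Clearance is held. (l) does not operate here (there is no Provisional Notice in force), so (k) stands. So (e) is unavailable.
No exception is made out. Amara falls within the general rule.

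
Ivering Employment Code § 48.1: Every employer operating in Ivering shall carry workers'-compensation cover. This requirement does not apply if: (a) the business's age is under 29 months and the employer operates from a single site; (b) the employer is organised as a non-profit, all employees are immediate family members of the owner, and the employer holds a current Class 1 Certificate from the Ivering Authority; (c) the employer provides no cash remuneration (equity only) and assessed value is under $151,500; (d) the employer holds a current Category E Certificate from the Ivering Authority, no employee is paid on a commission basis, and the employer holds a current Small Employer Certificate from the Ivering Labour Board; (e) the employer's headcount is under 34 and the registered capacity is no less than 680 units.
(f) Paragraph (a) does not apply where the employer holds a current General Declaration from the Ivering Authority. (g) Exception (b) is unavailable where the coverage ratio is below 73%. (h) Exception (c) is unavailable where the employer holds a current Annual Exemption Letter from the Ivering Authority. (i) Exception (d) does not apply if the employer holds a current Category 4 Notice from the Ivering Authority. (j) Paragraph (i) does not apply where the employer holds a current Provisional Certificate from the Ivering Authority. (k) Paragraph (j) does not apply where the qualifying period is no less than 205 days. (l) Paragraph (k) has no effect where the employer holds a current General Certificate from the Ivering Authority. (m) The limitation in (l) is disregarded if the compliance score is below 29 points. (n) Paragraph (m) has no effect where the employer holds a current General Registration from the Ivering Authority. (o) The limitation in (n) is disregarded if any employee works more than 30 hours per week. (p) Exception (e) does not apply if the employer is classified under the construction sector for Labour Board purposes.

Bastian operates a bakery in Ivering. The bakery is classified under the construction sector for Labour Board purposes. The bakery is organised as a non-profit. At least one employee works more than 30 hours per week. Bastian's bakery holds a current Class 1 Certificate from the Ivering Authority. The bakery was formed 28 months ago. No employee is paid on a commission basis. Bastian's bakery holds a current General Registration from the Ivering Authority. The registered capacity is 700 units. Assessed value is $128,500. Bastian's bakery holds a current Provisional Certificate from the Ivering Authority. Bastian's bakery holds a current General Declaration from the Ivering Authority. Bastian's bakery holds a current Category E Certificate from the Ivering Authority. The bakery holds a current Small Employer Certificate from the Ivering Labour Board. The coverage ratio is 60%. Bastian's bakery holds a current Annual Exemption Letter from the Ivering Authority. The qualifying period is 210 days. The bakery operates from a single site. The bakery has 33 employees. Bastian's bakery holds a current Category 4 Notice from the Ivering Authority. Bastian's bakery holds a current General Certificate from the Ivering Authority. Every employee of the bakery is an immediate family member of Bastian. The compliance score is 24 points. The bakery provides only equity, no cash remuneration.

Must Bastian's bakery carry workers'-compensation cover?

Yes — Bastian's bakery must carry workers'-compensation cover.

Exception (a): the business's age is 28 months, under the 29 months limit; the employer operates from a single site — every condition holds. But applying paragraph (f): (f) operates — a current General Declaration is held. Exception (a) does not apply.
Exception (b)'s conditions are all satisfied: the employer is a non-profit; every employee is an immediate family member; a current Class 1 Certificate is held. However, paragraph (g) must be considered: (g) applies — the coverage ratio is 60%, below the 73% limit. (b) is therefore removed.
Exception (c)'s conditions are all satisfied: remuneration is equity-only; assessed value is $128,500, under the $151,500 limit. Turning to paragraph (h): (h) applies — a current Annual Exemption Letter is held. So (c) is unavailable.
All of (d)'s requirements are met (a current Category E Certificate is held; no employee is paid on commission; a current Small Employer Certificate is held). However, paragraphs (i)–(o) must be considered: (i) operates — a current Category 4 Notice is held. (j) operates (a current Provisional Certificate is held), but is overridden by (k): (k) is engaged — the qualifying period is 210 days, meeting the 205 days threshold. (l) is engaged (a current General Certificate is held), but is set aside by (m): (m) is triggered — the compliance score is 24 points, below the 29 points limit. (n) is engaged (a current General Registration is held), but is set aside by (o): (o) operates — at least one employee exceeds 30 hours/week. Exception (d) does not apply.
Exception (e)'s conditions are all satisfied: the employer's headcount is 33, under the 34 limit; the registered capacity is 700 units, meeting the 680 units threshold. But applying paragraph (p): (p) applies — the bakery is classified under the construction sector. So (e) is unavailable.
No exception displaces § 48.1.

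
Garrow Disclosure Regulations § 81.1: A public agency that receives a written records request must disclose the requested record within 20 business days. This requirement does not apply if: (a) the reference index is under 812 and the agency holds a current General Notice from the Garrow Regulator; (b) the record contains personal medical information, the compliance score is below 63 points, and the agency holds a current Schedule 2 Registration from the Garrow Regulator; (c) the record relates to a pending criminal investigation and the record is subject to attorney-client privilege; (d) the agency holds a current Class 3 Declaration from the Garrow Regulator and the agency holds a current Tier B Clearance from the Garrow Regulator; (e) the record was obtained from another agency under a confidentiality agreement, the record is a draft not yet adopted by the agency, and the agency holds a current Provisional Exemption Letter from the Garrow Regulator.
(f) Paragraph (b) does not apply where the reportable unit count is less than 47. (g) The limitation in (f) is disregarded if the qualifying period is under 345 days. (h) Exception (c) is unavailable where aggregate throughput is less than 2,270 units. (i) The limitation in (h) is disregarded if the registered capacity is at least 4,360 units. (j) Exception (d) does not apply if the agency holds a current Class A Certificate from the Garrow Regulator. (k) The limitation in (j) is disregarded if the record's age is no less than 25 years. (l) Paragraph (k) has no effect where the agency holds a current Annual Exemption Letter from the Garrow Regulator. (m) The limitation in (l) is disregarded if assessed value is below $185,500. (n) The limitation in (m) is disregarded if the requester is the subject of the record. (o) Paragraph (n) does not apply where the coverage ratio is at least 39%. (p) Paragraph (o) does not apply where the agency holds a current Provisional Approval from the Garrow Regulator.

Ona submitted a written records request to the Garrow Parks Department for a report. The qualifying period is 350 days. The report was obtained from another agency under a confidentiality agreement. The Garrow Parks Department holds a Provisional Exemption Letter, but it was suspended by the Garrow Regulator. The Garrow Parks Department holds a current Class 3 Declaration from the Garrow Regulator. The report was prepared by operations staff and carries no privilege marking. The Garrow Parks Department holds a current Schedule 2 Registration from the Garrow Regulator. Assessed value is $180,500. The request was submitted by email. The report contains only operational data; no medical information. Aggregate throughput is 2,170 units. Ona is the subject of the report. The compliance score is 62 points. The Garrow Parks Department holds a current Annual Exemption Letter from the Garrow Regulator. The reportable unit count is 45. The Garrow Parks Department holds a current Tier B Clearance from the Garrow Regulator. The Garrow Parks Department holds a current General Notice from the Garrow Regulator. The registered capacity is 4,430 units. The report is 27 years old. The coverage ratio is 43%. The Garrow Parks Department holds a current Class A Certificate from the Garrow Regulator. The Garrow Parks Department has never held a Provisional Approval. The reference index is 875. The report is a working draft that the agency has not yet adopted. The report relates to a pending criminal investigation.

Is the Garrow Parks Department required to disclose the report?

No — exception (d) applies; the Garrow Parks Department is not required to disclose the report.

Exception (a) fails — the reference index is 875, not under 812.
Exception (b) requires that the record contains personal medical information; but the report contains only operational data, so (b) is unavailable.
Exception (c) fails — the report carries no privilege marking.
All of (d)'s requirements are met (a current Class 3 Declaration is held; a current Tier B Clearance is held). Considering the limiting provisions: (j) applies (a current Class A Certificate is held), but is displaced by (k): (k) operates against (j): the record's age is 27 years, meeting the 25 years threshold. (l) would limit (k) — a current Annual Exemption Letter is held — but (m) sets (l) aside: (m) is triggered — assessed value is $180,500, below the $185,500 limit. (n) is triggered (Ona is the subject of the report), but is displaced by (o): (o) operates against (n): the coverage ratio is 43%, meeting the 39% threshold. (p) is not engaged (the Provisional Approval is not current), so (o) stands. So (d) applies.
Exception (e) does not apply: there is no Provisional Exemption Letter in force.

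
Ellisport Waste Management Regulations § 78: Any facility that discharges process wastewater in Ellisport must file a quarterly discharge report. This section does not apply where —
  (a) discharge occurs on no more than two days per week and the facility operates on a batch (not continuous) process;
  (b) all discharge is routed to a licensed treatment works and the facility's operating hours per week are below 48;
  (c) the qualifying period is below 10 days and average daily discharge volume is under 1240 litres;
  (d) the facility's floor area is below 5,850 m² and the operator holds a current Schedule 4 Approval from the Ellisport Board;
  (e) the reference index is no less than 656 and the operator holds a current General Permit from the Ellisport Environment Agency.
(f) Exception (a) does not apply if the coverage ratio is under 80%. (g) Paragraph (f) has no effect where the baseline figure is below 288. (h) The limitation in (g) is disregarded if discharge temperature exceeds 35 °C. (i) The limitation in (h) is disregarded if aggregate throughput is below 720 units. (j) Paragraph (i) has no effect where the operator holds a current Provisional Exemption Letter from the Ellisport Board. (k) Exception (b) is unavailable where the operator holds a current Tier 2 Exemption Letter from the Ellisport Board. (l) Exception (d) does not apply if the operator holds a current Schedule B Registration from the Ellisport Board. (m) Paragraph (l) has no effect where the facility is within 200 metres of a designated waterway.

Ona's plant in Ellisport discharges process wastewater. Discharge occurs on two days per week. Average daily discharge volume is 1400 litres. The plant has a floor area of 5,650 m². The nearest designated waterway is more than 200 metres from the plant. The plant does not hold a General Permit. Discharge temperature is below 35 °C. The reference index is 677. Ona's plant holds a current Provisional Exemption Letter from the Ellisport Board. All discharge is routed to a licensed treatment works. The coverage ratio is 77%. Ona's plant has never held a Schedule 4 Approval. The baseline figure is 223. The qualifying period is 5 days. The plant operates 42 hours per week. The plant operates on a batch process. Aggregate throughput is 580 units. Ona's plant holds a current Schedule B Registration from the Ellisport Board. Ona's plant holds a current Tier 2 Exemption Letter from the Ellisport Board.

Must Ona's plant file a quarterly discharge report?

Exception (a) is satisfied on its face — discharge occurs on no more than two days per week; the facility operates on a batch process. Considering the limiting provisions: (f) is triggered (the coverage ratio is 77%, under the 80% limit), but is set aside by (g): (g) is triggered — the baseline figure is 223, below the 288 limit. (h) is not triggered (discharge temperature is below 35 °C), so (g) stands. (a) remains available.
Exception (b) is satisfied on its face — discharge is routed to a licensed treatment works; the facility's operating hours per week are 42, below the 48 limit. But: (k) is triggered — a current Tier 2 Exemption Letter is held. So (b) is unavailable.
Exception (c) does not apply: average daily discharge volume is 1400 litres, not under 1240 litres.
Exception (d) fails — no current Schedule 4 Approval is held.
Exception (e) requires that the operator holds a current General Permit from the Ellisport Environment Agency; but no General Permit is held, so (e) is unavailable.

No — exception (a) applies; Ona's plant is not required to file a quarterly discharge report.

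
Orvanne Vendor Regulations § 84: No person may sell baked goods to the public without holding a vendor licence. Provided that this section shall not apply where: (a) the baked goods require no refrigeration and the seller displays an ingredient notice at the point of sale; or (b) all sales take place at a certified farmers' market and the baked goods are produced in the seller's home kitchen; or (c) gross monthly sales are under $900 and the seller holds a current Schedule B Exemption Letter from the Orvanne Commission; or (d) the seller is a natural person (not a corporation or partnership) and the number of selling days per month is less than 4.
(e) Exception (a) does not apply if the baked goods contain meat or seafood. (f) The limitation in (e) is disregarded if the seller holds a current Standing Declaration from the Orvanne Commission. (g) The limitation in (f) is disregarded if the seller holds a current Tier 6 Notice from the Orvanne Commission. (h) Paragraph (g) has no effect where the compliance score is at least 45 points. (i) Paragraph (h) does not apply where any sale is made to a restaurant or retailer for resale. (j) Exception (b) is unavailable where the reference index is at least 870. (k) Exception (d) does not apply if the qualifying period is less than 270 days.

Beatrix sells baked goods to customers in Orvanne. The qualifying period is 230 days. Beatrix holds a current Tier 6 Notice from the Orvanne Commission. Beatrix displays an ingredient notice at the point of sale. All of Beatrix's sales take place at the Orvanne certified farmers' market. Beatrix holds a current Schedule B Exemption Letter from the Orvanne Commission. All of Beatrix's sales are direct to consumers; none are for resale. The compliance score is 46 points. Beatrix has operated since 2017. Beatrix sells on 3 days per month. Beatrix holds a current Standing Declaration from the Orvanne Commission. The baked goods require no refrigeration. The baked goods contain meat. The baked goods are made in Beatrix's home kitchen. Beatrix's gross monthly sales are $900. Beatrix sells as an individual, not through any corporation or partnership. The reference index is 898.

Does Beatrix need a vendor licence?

No — exception (a) applies; Beatrix is not required to hold a vendor licence.

Exception (a): the baked goods are shelf-stable; an ingredient notice is displayed — every condition holds. Under paragraphs (e)–(i): (e) would limit (a) — the baked goods contain meat — but (f) sets (e) aside: (f) is engaged — a current Standing Declaration is held. (g) is engaged (a current Tier 6 Notice is held), but is set aside by (h): (h) operates against (g): the compliance score is 46 points, meeting the 45 points threshold. (i) is not triggered (no sales are for resale), so (h) stands. Exception (a) stands.
All of (b)'s requirements are met (all sales are at a certified farmers' market; the baked goods are home-kitchen produced). But: (j) operates against (b): the reference index is 898, meeting the 870 threshold. So (b) is unavailable.
Exception (c) does not apply: gross monthly sales are $900, not under $900.
Exception (d): the seller is a natural person; the number of selling days per month is 3, less than the 4 limit — every condition holds. However, paragraph (k) must be considered: (k) is engaged — the qualifying period is 230 days, less than the 270 days limit. Exception (d) does not apply.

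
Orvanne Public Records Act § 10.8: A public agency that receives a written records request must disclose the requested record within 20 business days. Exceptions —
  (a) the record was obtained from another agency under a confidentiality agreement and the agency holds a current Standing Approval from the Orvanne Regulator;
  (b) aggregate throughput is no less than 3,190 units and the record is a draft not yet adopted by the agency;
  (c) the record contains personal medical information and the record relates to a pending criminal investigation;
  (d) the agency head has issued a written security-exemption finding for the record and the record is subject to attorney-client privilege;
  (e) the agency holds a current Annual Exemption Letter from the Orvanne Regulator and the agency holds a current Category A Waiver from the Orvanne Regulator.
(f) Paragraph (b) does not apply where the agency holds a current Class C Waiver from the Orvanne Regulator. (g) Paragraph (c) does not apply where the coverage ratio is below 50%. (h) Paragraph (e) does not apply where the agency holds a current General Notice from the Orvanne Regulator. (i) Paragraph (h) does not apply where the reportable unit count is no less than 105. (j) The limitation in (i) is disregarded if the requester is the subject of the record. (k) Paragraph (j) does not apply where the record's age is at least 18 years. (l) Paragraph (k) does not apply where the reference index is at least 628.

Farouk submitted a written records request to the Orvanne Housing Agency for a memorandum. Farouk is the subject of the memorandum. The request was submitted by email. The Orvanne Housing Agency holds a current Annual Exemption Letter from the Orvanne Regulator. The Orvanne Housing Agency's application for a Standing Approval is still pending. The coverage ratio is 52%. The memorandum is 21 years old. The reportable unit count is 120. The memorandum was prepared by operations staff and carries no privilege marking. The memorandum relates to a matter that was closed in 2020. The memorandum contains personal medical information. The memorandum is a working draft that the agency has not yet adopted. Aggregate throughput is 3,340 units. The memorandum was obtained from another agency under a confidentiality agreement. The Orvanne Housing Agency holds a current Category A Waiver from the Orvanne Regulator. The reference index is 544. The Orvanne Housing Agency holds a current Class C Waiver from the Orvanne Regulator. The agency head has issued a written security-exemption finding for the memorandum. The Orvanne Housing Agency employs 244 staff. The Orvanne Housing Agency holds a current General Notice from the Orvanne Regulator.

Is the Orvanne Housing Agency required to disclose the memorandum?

No — exception (e) applies; the Orvanne Housing Agency is not required to disclose the memorandum.

Exception (a) does not apply: no current Standing Approval is held.
Exception (b) is satisfied on its face — aggregate throughput is 3,340 units, meeting the 3,190 units threshold; the memorandum is an unadopted draft. But: (f) operates against (b): a current Class C Waiver is held. So (b) is unavailable.
Exception (c) requires that the record relates to a pending criminal investigation; but the memorandum relates to a closed matter, so (c) is unavailable.
Exception (d) does not apply: the memorandum carries no privilege marking.
Exception (e)'s conditions are all satisfied: a current Annual Exemption Letter is held; a current Category A Waiver is held. As to paragraphs (h)–(l): (h) would limit (e) — a current General Notice is held — but (i) sets (h) aside: (i) operates against (h): the reportable unit count is 120, meeting the 105 threshold. (j) is triggered (Farouk is the subject of the memorandum), but is overridden by (k): (k) applies — the record's age is 21 years, meeting the 18 years threshold. (l) is not engaged (the reference index is 544, short of 628), so (k) stands. So (e) applies.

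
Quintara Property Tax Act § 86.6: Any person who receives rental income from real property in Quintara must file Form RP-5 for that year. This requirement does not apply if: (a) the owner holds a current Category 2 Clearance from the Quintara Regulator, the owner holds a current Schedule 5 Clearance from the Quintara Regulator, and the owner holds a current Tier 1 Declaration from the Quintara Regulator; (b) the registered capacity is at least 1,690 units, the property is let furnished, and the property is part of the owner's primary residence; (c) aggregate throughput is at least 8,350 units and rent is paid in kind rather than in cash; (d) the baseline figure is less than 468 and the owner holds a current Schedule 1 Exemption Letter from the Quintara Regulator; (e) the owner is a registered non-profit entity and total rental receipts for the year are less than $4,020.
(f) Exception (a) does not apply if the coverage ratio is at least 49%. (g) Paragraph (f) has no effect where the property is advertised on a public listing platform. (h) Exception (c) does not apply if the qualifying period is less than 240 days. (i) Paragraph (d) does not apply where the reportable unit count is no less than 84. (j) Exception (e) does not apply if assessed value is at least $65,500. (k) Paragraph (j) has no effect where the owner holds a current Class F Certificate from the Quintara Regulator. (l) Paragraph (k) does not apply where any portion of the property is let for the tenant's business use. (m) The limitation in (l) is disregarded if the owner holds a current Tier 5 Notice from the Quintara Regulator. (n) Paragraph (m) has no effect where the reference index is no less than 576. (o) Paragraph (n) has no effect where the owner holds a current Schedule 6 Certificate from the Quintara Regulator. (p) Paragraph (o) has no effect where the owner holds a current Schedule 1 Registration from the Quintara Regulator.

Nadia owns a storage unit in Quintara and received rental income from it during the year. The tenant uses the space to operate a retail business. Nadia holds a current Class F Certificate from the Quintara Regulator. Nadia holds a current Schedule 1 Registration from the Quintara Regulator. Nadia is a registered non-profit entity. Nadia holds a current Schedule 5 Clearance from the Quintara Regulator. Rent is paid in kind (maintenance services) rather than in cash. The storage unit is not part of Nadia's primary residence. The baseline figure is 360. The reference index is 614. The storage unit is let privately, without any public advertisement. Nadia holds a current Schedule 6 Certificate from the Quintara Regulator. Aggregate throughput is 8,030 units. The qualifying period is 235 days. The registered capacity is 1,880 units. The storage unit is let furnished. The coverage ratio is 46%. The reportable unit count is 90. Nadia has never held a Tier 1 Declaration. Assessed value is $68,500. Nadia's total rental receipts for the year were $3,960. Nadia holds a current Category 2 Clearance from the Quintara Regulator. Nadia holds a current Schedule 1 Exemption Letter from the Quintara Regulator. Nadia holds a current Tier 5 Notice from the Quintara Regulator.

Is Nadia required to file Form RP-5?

Exception (a) requires that the owner holds a current Tier 1 Declaration from the Quintara Regulator; but there is no Tier 1 Declaration in force, so (a) is unavailable.
Exception (b) fails — the storage unit is not part of the primary residence.
Exception (c) fails — aggregate throughput is 8,030 units, short of 8,350 units.
Exception (d) is satisfied on its face — the baseline figure is 360, less than the 468 limit; a current Schedule 1 Exemption Letter is held. However, paragraph (i) must be considered: (i) operates against (d): the reportable unit count is 90, meeting the 84 threshold. So (d) is unavailable.
Exception (e) is satisfied on its face — Nadia is a registered non-profit; total rental receipts for the year are $3,960, less than the $4,020 limit. But: (j) operates against (e): assessed value is $68,500, meeting the $65,500 threshold. (k) would limit (j) — a current Class F Certificate is held — but (l) sets (k) aside: (l) operates — the space is let for business use. (m) applies (a current Tier 5 Notice is held), but is displaced by (n): (n) operates against (m): the reference index is 614, meeting the 576 threshold. (o) would limit (n) — a current Schedule 6 Certificate is held — but (p) sets (o) aside: (p) operates against (o): a current Schedule 1 Registration is held. Exception (e) does not apply.
Every exception is unavailable, so the rule governs.

Yes — Nadia must file Form RP-5.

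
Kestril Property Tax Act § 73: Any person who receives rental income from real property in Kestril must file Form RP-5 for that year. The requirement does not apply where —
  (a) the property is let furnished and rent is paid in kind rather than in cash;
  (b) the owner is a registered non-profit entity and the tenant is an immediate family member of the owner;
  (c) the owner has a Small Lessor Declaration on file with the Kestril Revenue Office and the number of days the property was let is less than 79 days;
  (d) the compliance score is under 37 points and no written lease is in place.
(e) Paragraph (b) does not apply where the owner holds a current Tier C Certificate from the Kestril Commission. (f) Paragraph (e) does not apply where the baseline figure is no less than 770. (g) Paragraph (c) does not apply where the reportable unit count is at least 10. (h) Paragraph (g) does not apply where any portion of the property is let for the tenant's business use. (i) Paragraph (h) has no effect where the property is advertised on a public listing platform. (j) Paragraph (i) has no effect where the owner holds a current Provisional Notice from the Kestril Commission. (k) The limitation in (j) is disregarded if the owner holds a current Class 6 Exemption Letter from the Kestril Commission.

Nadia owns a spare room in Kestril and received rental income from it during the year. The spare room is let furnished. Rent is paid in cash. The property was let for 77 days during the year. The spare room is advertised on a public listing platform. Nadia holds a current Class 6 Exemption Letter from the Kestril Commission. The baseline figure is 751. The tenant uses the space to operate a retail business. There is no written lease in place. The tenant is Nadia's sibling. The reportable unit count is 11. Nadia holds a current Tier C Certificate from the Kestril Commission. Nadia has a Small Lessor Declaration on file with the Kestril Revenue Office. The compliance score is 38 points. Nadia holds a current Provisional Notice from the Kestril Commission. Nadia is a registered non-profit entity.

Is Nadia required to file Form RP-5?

Exception (a) fails — rent is paid in cash.
Exception (b): Nadia is a registered non-profit; the tenant is an immediate family member — every condition holds. However, paragraphs (e)–(f) must be considered: (e) applies — a current Tier C Certificate is held. (f), which would lift (e), is inapplicable — the baseline figure is 751, short of 770. Exception (b) does not apply.
Exception (c): a Small Lessor Declaration is on file; the number of days the property was let is 77 days, less than the 79 days limit — every condition holds. However, paragraphs (g)–(k) must be considered: (g) operates — the reportable unit count is 11, meeting the 10 threshold. (h) would limit (g) — the space is let for business use — but (i) sets (h) aside: (i) operates against (h): the property is publicly advertised. (j) is triggered (a current Provisional Notice is held), but is set aside by (k): (k) operates against (j): a current Class 6 Exemption Letter is held. So (c) is unavailable.
Exception (d) requires that the compliance score is under 37 points; but the compliance score is 38 points, not under 37 points, so (d) is unavailable.
None of the exceptions is available; § 73 applies in full.

Yes — Nadia must file Form RP-5.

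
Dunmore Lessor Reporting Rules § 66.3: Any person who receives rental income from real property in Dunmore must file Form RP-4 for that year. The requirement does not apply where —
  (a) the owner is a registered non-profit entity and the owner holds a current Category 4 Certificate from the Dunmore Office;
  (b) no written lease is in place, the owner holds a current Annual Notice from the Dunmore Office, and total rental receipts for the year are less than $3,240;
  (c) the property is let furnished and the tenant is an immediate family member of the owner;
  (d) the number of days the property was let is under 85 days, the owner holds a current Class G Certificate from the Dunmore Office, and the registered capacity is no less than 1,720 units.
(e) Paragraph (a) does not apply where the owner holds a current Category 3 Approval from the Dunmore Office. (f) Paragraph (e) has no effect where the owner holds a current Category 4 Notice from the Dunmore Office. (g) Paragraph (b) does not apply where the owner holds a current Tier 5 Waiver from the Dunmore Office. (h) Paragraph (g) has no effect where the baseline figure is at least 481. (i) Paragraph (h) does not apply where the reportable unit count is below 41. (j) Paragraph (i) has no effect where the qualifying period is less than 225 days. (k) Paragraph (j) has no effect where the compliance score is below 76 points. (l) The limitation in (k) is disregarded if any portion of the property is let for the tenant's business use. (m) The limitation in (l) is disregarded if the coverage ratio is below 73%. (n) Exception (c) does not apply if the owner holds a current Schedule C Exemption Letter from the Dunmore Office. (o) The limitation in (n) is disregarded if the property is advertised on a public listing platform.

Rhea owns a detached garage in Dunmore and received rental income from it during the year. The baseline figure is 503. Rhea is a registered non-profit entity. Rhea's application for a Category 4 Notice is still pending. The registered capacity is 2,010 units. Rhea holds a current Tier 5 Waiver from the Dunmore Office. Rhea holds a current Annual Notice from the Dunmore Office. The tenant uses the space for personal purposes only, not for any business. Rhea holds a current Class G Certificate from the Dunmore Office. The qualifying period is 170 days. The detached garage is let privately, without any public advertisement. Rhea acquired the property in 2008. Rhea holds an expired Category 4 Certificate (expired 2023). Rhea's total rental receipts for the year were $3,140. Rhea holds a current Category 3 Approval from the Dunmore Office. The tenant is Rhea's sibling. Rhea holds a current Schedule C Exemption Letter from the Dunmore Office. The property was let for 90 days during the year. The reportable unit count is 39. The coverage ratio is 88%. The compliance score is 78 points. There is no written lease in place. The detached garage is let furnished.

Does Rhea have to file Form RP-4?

Exception (a) fails — no current Category 4 Certificate is held.
All of (b)'s requirements are met (there is no written lease; a current Annual Notice is held; total rental receipts for the year are $3,140, less than the $3,240 limit). Under paragraphs (g)–(m): (g) is triggered (a current Tier 5 Waiver is held), but is overridden by (h): (h) operates against (g): the baseline figure is 503, meeting the 481 threshold. (i) would limit (h) — the reportable unit count is 39, below the 41 limit — but (j) sets (i) aside: (j) operates against (i): the qualifying period is 170 days, less than the 225 days limit. (k), which would lift (j), is not engaged — the compliance score is 78 points, not below 76 points. Exception (b) stands.
Exception (c)'s conditions are all satisfied: the property is let furnished; the tenant is an immediate family member. But: (n) operates against (c): a current Schedule C Exemption Letter is held. (o), which would lift (n), is not engaged — the property is let privately without advertisement. (c) is therefore removed.
Exception (d) fails — the number of days the property was let is 90 days, not under 85 days.

No — exception (b) applies; Rhea is not required to file Form RP-4.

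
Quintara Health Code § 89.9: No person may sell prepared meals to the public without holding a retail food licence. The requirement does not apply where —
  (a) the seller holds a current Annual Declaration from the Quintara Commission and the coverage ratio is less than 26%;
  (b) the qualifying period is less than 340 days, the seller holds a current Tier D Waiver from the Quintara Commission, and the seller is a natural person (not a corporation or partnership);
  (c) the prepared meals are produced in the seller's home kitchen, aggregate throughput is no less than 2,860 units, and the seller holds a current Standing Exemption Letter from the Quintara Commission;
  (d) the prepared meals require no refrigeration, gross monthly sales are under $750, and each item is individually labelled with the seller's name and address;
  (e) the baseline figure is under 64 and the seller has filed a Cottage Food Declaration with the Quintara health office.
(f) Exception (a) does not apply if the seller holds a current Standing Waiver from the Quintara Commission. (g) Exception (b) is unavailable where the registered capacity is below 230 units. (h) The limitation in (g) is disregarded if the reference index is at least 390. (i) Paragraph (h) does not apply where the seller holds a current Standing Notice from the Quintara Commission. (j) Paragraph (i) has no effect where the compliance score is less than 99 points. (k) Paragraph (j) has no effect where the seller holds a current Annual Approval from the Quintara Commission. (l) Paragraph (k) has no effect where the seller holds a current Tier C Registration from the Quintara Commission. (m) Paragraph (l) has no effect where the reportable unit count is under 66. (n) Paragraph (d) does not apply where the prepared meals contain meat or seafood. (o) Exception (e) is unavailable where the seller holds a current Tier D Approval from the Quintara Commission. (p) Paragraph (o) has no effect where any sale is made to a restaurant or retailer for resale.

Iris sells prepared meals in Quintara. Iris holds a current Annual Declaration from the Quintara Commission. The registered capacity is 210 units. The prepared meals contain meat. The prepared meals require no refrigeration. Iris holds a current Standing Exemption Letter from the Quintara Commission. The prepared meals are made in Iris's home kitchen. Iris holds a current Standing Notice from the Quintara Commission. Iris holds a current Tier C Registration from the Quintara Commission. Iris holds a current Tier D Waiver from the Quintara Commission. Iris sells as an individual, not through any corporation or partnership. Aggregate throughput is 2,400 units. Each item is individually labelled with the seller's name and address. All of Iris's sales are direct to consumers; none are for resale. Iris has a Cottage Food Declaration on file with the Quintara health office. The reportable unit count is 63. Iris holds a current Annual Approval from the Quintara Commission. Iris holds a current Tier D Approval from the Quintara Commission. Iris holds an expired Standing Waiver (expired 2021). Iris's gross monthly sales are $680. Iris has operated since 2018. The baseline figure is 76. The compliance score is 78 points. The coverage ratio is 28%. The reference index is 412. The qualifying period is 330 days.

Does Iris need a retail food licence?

Yes — Iris must hold a retail food licence.

Exception (a) does not apply: the coverage ratio is 28%, not less than 26%.
Exception (b) is satisfied on its face — the qualifying period is 330 days, less than the 340 days limit; a current Tier D Waiver is held; the seller is a natural person. But: (g) operates — the registered capacity is 210 units, below the 230 units limit. (h) would limit (g) — the reference index is 412, meeting the 390 threshold — but (i) sets (h) aside: (i) is triggered — a current Standing Notice is held. (j) applies (the compliance score is 78 points, less than the 99 points limit), but is displaced by (k): (k) operates against (j): a current Annual Approval is held. (l) would limit (k) — a current Tier C Registration is held — but (m) sets (l) aside: (m) operates against (l): the reportable unit count is 63, under the 66 limit. (b) is therefore removed.
Exception (c) requires that aggregate throughput is no less than 2,860 units; but aggregate throughput is 2,400 units, short of 2,860 units, so (c) is unavailable.
Exception (d) is satisfied on its face — the prepared meals are shelf-stable; gross monthly sales are $680, under the $750 limit; items are individually labelled. But: (n) is triggered — the prepared meals contain meat. So (d) is unavailable.
Exception (e) requires that the baseline figure is under 64; but the baseline figure is 76, not under 64, so (e) is unavailable.
No exception displaces § 89.9.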